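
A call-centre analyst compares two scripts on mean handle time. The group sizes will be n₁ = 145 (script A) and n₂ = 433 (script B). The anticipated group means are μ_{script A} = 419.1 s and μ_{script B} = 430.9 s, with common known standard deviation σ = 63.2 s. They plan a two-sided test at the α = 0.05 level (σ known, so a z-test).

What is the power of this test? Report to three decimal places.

Power ≈ 0.494

Standardized effect: d = |μ_{script A} − μ_{script B}| / σ = |419.1 − 430.9| / 63.2 = 0.1867
Noncentrality parameter: δ = d / √(1/n₁ + 1/n₂) = 0.1867 / √(1/145 + 1/433) = 1.9459
Critical value for a two-sided test at α = 0.05: z_{α/2} = 1.960.
Power = Φ(δ − 1.960) + Φ(−δ − 1.960) = Φ(-0.014) + Φ(-3.906) = 0.4944 + 0.0000 = 0.4945.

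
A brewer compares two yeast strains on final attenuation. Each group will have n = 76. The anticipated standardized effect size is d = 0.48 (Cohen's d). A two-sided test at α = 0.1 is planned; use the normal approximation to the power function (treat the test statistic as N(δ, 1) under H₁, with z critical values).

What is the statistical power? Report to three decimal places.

Noncentrality parameter: δ = d·√(n/2) = 0.48 × √(76/2) = 2.9589
Two-sided α = 0.1 → critical value z_{0.05} = 1.645.
Power = Φ(δ − 1.645) + Φ(−δ − 1.645) = Φ(1.314) + Φ(-4.604) = 0.9056 + 0.0000 = 0.9056.

Power ≈ 0.906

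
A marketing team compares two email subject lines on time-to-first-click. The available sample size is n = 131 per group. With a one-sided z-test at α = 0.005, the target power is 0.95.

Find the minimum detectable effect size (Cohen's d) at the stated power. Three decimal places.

Need Φ(δ − 2.576) = 0.95, so δ = 2.576 + 1.645 = 4.221.
δ = d·√(n/2) ⇒ d = δ/√(n/2) = 4.221/√(131/2) = 0.5215.

d ≈ 0.522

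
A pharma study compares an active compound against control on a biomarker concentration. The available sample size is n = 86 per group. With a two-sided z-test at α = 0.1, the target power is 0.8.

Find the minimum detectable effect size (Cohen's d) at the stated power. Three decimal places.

d ≈ 0.379

Required noncentrality: δ = z_{0.05} + z_{0.20} = 1.645 + 0.842 = 2.486.
(Lower-tail contribution to power is negligible for δ > 0.)
δ = d·√(n/2) ⇒ d = δ/√(n/2) = 2.486/√(86/2) = 0.3792.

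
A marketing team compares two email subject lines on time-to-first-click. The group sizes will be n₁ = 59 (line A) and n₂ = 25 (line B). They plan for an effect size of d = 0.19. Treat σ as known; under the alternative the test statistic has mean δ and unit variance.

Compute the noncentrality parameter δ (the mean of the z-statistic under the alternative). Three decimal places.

δ = d / √(1/n₁ + 1/n₂) = 0.19 / √(1/59 + 1/25) = 0.7962

δ ≈ 0.796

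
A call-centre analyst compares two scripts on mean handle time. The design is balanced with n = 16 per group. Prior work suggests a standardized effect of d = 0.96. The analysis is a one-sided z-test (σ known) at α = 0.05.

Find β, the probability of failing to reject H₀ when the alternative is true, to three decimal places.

β ≈ 0.142

Noncentrality parameter: δ = d·√(n/2) = 0.96 × √(16/2) = 2.7153
One-sided α = 0.05 → critical value z_{0.05} = 1.645.
Power = Φ(δ − 1.645) = Φ(1.070) = 0.8578.
Type II error: β = 1 − power = 1 − 0.8578 = 0.1422.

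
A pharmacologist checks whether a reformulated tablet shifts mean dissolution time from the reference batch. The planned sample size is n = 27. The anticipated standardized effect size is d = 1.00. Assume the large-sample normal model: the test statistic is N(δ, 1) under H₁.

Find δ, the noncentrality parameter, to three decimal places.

δ ≈ 5.196

The noncentrality parameter scales effect size by the design's sample-size factor: δ = d·√n = 1.00 × √27 = 5.1962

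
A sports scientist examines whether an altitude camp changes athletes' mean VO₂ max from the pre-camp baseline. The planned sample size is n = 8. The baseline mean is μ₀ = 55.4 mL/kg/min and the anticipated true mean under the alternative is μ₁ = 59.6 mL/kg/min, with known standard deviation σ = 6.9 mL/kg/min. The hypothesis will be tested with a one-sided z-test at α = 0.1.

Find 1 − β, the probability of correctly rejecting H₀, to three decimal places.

Power ≈ 0.670

Standardized effect: d = |μ₁ − μ₀| / σ = |59.6 − 55.4| / 6.9 = 0.6087
Noncentrality parameter: δ = d·√n = 0.6087 × √8 = 1.7217
One-sided α = 0.1 → critical value z_{0.1} = 1.282.
Power = Φ(δ − 1.282) = Φ(0.440) = 0.6701.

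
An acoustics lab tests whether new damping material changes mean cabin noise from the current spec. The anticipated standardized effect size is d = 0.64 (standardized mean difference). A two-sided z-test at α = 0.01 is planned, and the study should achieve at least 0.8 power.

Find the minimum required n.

For power 0.8 need Φ(δ − z_{0.005}) = 0.8, so δ = z_{0.005} + z_{0.20} = 2.576 + 0.842 = 3.417.
(Ignoring the negligible lower-tail rejection probability gives the usual closed-form inversion.)
δ = d·√n ⇒ n = (δ/d)² = (3.417 / 0.64)² = 28.51.
Round up to the next whole unit.

n = 29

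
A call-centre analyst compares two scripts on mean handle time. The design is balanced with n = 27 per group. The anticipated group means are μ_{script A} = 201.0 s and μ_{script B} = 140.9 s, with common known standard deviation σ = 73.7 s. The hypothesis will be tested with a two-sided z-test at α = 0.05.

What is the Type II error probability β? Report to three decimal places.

β ≈ 0.150

Standardized effect: d = |μ_{script A} − μ_{script B}| / σ = |201.0 − 140.9| / 73.7 = 0.8155
Noncentrality parameter: δ = d·√(n/2) = 0.8155 × √(27/2) = 2.9962
Critical value for a two-sided test at α = 0.05: z_{α/2} = 1.960.
Power = Φ(δ − 1.960) + Φ(−δ − 1.960) = Φ(1.036) + Φ(-4.956) = 0.8500 + 0.0000 = 0.8500.
Type II error: β = 1 − power = 1 − 0.8500 = 0.1500.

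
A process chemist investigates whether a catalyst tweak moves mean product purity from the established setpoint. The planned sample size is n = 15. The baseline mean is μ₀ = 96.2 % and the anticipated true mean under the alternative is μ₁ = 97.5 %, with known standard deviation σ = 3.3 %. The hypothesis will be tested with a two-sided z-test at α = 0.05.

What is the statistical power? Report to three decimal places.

Standardized effect: d = |μ₁ − μ₀| / σ = |97.5 − 96.2| / 3.3 = 0.3939
Noncentrality parameter: δ = d·√n = 0.3939 × √15 = 1.5257
Two-sided α = 0.05 → critical value z_{0.025} = 1.960.
Power = Φ(δ − 1.960) + Φ(−δ − 1.960) = Φ(-0.434) + Φ(-3.486) = 0.3321 + 0.0002 = 0.3323.

Power ≈ 0.332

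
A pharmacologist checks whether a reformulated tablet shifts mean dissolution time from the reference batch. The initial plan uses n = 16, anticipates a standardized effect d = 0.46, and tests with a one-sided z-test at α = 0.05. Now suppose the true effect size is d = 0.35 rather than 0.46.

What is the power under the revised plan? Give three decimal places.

Power ≈ 0.403

With d = 0.35: δ = d·√n = 0.35 × √16 = 1.4000. Critical value z_{0.05} = 1.645.
Revised power = P(Z > 1.645 − δ) = Φ(-0.245) = 0.4033.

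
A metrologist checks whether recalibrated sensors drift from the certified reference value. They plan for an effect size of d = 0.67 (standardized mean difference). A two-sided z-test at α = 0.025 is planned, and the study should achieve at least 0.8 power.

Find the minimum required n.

n = 22

Set Φ(δ − 2.241) = 0.8; then δ − 2.241 = Φ⁻¹(0.8) = 0.842, giving δ = 3.083.
(Ignoring the negligible lower-tail rejection probability gives the usual closed-form inversion.)
δ = d·√n ⇒ n = (δ/d)² = (3.083 / 0.67)² = 21.17.
Round up to the next whole unit.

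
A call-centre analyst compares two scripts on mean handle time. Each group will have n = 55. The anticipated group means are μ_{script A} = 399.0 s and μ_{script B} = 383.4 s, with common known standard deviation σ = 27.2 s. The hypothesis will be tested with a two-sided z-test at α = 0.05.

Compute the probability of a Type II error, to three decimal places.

β ≈ 0.147

Standardized effect: d = |μ_{script A} − μ_{script B}| / σ = |399.0 − 383.4| / 27.2 = 0.5735
Noncentrality parameter: δ = d·√(n/2) = 0.5735 × √(55/2) = 3.0076
Critical value for a two-sided test at α = 0.05: z_{α/2} = 1.960.
Power = Φ(δ − 1.960) + Φ(−δ − 1.960) = Φ(1.048) + Φ(-4.968) = 0.8526 + 0.0000 = 0.8526.
Type II error: β = 1 − power = 1 − 0.8526 = 0.1474.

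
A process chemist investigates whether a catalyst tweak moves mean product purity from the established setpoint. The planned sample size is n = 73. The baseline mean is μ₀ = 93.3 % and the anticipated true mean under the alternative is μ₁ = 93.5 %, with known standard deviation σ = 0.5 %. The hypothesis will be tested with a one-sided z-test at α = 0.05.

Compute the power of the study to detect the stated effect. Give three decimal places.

Power ≈ 0.962

Standardized effect: d = |μ₁ − μ₀| / σ = |93.5 − 93.3| / 0.5 = 0.4000
Noncentrality parameter: δ = d·√n = 0.4000 × √73 = 3.4176
Critical value for a one-sided test at α = 0.05: z_α = 1.645.
Power = Φ(δ − 1.645) = Φ(1.773) = 0.9619.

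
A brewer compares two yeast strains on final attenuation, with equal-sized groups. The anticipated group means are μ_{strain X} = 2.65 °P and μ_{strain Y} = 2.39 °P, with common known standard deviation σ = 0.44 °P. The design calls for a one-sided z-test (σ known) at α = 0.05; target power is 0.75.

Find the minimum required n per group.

Standardized effect: d = |μ_{strain X} − μ_{strain Y}| / σ = |2.65 − 2.39| / 0.44 = 0.5909
For power 0.75 need Φ(δ − z_{0.05}) = 0.75, so δ = z_{0.05} + z_{0.25} = 1.645 + 0.674 = 2.319.
δ = d·√(n/2) ⇒ n = 2(δ/d)² = 2 × (2.319 / 0.5909)² = 30.81.
Rounding up, n = 31 per group.

n = 31 per group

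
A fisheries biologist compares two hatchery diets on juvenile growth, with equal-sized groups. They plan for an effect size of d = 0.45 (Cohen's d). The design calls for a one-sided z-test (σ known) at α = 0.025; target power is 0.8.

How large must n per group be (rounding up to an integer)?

n = 78 per group

Set Φ(δ − 1.960) = 0.8; then δ − 1.960 = Φ⁻¹(0.8) = 0.842, giving δ = 2.802.
δ = d·√(n/2) ⇒ n = 2(δ/d)² = 2 × (2.802 / 0.45)² = 77.52.
Rounding up, n = 78 per group.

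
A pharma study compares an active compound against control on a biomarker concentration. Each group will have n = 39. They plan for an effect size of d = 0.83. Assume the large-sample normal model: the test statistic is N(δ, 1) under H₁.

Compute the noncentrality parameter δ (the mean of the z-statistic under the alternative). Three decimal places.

δ ≈ 3.665

The noncentrality parameter scales effect size by the design's sample-size factor: δ = d·√(n/2) = 0.83 × √(39/2) = 3.6652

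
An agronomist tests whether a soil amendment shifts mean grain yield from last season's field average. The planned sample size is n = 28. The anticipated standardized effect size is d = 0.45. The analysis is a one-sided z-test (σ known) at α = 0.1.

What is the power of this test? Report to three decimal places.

Power ≈ 0.864

Noncentrality parameter: δ = d·√n = 0.45 × √28 = 2.3812
Critical value for a one-sided test at α = 0.1: z_α = 1.282.
Power = Φ(δ − 1.282) = Φ(1.100) = 0.8643.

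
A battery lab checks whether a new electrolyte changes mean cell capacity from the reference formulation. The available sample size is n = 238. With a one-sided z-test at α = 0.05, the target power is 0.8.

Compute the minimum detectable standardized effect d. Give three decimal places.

Need Φ(δ − 1.645) = 0.8, so δ = 1.645 + 0.842 = 2.486.
δ = d·√n ⇒ d = δ/√n = 2.486/√238 = 0.1612.

d ≈ 0.161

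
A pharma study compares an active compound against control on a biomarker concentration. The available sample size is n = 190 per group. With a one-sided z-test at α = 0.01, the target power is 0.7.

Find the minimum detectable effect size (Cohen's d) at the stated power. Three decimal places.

Need Φ(δ − 2.326) = 0.7, so δ = 2.326 + 0.524 = 2.851.
δ = d·√(n/2) ⇒ d = δ/√(n/2) = 2.851/√(190/2) = 0.2925.

d ≈ 0.292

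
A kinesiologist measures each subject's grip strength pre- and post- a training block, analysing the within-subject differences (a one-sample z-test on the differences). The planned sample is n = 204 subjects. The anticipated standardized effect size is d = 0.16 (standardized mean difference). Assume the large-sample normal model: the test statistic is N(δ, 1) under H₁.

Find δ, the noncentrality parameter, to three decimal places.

δ ≈ 2.285

The noncentrality parameter scales effect size by the design's sample-size factor: δ = d·√n = 0.16 × √204 = 2.2853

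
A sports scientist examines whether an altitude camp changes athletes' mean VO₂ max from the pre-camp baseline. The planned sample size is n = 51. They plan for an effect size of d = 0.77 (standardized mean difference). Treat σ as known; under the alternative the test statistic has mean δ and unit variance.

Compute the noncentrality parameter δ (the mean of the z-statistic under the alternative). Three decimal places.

δ = d·√n = 0.77 × √51 = 5.4989

δ ≈ 5.499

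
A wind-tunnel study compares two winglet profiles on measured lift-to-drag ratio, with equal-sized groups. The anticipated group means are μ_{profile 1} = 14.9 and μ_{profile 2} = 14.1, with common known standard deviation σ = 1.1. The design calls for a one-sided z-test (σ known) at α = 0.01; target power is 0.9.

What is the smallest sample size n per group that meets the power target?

n = 50 per group

Standardized effect: d = |μ_{profile 1} − μ_{profile 2}| / σ = |14.9 − 14.1| / 1.1 = 0.7273
Set Φ(δ − 2.326) = 0.9; then δ − 2.326 = Φ⁻¹(0.9) = 1.282, giving δ = 3.608.
δ = d·√(n/2) ⇒ n = 2(δ/d)² = 2 × (3.608 / 0.7273)² = 49.22.
Rounding up, n = 50 per group.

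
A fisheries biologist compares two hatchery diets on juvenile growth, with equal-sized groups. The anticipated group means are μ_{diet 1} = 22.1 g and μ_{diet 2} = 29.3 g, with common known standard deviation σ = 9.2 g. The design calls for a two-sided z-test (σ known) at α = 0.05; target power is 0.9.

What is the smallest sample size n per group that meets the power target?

Standardized effect: d = |μ_{diet 1} − μ_{diet 2}| / σ = |22.1 − 29.3| / 9.2 = 0.7826
Set Φ(δ − 1.960) = 0.9; then δ − 1.960 = Φ⁻¹(0.9) = 1.282, giving δ = 3.242.
(Ignoring the negligible lower-tail rejection probability gives the usual closed-form inversion.)
δ = d·√(n/2) ⇒ n = 2(δ/d)² = 2 × (3.242 / 0.7826)² = 34.31.
Round up to the next whole unit.

n = 35 per group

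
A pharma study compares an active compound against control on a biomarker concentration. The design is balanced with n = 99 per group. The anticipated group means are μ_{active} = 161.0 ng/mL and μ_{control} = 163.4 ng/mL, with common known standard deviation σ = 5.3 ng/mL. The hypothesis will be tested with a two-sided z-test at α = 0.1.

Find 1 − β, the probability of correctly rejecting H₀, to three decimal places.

Standardized effect: d = |μ_{active} − μ_{control}| / σ = |161.0 − 163.4| / 5.3 = 0.4528
Noncentrality parameter: δ = d·√(n/2) = 0.4528 × √(99/2) = 3.1859
Critical value for a two-sided test at α = 0.1: z_{α/2} = 1.645.
Power = Φ(δ − 1.645) + Φ(−δ − 1.645) = Φ(1.541) + Φ(-4.831) = 0.9384 + 0.0000 = 0.9384.

Power ≈ 0.938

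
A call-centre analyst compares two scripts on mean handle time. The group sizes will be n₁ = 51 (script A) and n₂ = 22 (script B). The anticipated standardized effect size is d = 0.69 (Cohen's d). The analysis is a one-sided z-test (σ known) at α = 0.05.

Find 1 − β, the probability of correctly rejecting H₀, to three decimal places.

Noncentrality parameter: λ = d / √(1/n₁ + 1/n₂) = 0.69 / √(1/51 + 1/22) = 2.7051
One-sided α = 0.05 → critical value z_{0.05} = 1.645.
Power = P(Z > 1.645 − λ) = Φ(1.060) = 0.8555.

Power ≈ 0.855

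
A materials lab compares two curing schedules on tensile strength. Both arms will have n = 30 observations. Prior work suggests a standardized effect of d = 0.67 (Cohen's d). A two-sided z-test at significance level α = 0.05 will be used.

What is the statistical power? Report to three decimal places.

Power ≈ 0.737

Noncentrality parameter: δ = d·√(n/2) = 0.67 × √(30/2) = 2.5949
Two-sided α = 0.05 → critical value z_{0.025} = 1.960.
Power = Φ(δ − 1.960) + Φ(−δ − 1.960) = Φ(0.635) + Φ(-4.555) = 0.7373 + 0.0000 = 0.7373.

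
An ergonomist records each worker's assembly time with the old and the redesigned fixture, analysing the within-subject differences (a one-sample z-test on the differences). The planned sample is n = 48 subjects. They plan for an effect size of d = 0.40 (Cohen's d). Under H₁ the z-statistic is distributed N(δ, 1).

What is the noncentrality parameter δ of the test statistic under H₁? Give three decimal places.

δ = d·√n = 0.40 × √48 = 2.7713

δ ≈ 2.771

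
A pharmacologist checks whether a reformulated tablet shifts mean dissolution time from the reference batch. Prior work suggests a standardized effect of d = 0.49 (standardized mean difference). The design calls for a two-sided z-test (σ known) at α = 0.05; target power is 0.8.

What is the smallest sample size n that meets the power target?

For power 0.8 need Φ(δ − z_{0.025}) = 0.8, so δ = z_{0.025} + z_{0.20} = 1.960 + 0.842 = 2.802.
(Ignoring the negligible lower-tail rejection probability gives the usual closed-form inversion.)
δ = d·√n ⇒ n = (δ/d)² = (2.802 / 0.49)² = 32.69.
Rounding up, n = 33.

n = 33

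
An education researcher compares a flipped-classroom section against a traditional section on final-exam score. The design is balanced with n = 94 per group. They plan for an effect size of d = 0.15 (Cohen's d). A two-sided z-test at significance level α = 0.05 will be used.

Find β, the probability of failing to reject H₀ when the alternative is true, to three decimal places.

β ≈ 0.823

Noncentrality parameter: δ = d·√(n/2) = 0.15 × √(94/2) = 1.0283
Two-sided α = 0.05 → critical value z_{0.025} = 1.960.
Power = Φ(δ − 1.960) + Φ(−δ − 1.960) = Φ(-0.932) + Φ(-2.988) = 0.1758 + 0.0014 = 0.1772.
Type II error: β = 1 − power = 1 − 0.1772 = 0.8228.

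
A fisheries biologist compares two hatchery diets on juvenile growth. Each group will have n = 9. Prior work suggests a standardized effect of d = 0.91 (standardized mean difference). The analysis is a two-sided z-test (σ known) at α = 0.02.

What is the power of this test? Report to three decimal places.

Power ≈ 0.346

Noncentrality parameter: δ = d·√(n/2) = 0.91 × √(9/2) = 1.9304
Two-sided α = 0.02 → critical value z_{0.01} = 2.326.
Power = Φ(δ − 2.326) + Φ(−δ − 2.326) = Φ(-0.396) + Φ(-4.257) = 0.3461 + 0.0000 = 0.3461.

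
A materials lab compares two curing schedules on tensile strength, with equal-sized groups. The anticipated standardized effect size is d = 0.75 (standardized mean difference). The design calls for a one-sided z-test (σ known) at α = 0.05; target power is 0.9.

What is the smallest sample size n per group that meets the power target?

Set Φ(δ − 1.645) = 0.9; then δ − 1.645 = Φ⁻¹(0.9) = 1.282, giving δ = 2.926.
δ = d·√(n/2) ⇒ n = 2(δ/d)² = 2 × (2.926 / 0.75)² = 30.45.
Round up to the next whole unit.

n = 31 per group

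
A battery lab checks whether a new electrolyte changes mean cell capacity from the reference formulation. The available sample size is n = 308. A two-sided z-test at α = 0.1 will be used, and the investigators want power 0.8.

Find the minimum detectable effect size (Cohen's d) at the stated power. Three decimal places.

d ≈ 0.142

Need Φ(δ − 1.645) = 0.8, so δ = 1.645 + 0.842 = 2.486.
(The second rejection-region term Φ(−δ − z_{α/2}) is negligible and dropped.)
δ = d·√n ⇒ d = δ/√n = 2.486/√308 = 0.1417.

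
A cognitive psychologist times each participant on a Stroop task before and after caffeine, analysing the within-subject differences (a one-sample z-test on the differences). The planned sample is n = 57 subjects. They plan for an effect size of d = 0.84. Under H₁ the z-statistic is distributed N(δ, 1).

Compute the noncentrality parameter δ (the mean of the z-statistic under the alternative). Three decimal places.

δ ≈ 6.342

δ = d·√n = 0.84 × √57 = 6.3419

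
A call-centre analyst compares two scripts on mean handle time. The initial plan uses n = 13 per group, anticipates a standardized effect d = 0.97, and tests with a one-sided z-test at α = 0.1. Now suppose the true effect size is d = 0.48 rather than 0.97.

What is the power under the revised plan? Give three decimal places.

Power ≈ 0.477

With d = 0.48: δ = d·√(n/2) = 0.48 × √(13/2) = 1.2238. Critical value z_{0.1} = 1.282.
Revised power = Φ(δ − 1.282) = Φ(-0.058) = 0.4770.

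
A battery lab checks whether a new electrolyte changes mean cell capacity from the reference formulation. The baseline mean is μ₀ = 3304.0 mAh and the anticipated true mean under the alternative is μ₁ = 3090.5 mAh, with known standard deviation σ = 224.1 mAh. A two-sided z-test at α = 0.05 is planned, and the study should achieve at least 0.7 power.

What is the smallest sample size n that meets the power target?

n = 7

Standardized effect: d = |μ₁ − μ₀| / σ = |3090.5 − 3304.0| / 224.1 = 0.9527
For power 0.7 need Φ(δ − z_{0.025}) = 0.7, so δ = z_{0.025} + z_{0.30} = 1.960 + 0.524 = 2.484.
(For δ > 0 the lower-tail rejection region contributes negligibly to power, so the one-term inversion is standard.)
δ = d·√n ⇒ n = (δ/d)² = (2.484 / 0.9527)² = 6.80.
Rounding up, n = 7.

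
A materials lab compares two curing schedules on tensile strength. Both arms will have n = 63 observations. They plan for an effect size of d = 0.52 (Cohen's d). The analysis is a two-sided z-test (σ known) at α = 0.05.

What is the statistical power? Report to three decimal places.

Power ≈ 0.831

Noncentrality parameter: δ = d·√(n/2) = 0.52 × √(63/2) = 2.9185
Two-sided α = 0.05 → critical value z_{0.025} = 1.960.
Power = Φ(δ − 1.960) + Φ(−δ − 1.960) = Φ(0.959) + Φ(-4.878) = 0.8311 + 0.0000 = 0.8311.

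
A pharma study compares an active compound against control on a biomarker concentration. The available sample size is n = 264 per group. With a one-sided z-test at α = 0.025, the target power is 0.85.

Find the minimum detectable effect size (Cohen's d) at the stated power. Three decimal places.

d ≈ 0.261

Required noncentrality: δ = z_{0.025} + z_{0.15} = 1.960 + 1.036 = 2.996.
δ = d·√(n/2) ⇒ d = δ/√(n/2) = 2.996/√(264/2) = 0.2608.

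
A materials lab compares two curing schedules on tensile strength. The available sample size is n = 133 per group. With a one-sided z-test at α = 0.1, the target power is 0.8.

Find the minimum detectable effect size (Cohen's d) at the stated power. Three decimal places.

Required noncentrality: δ = z_{0.1} + z_{0.20} = 1.282 + 0.842 = 2.123.
δ = d·√(n/2) ⇒ d = δ/√(n/2) = 2.123/√(133/2) = 0.2604.

d ≈ 0.260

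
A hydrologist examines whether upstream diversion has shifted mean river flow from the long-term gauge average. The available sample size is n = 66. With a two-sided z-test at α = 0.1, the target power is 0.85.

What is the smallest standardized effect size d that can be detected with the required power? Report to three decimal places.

d ≈ 0.330

Need Φ(δ − 1.645) = 0.85, so δ = 1.645 + 1.036 = 2.681.
(The second rejection-region term Φ(−δ − z_{α/2}) is negligible and dropped.)
δ = d·√n ⇒ d = δ/√n = 2.681/√66 = 0.3300.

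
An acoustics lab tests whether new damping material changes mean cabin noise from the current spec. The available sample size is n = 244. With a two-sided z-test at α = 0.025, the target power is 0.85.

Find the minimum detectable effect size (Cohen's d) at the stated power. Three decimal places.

Required noncentrality: δ = z_{0.0125} + z_{0.15} = 2.241 + 1.036 = 3.278.
(The second rejection-region term Φ(−δ − z_{α/2}) is negligible and dropped.)
δ = d·√n ⇒ d = δ/√n = 3.278/√244 = 0.2098.

d ≈ 0.210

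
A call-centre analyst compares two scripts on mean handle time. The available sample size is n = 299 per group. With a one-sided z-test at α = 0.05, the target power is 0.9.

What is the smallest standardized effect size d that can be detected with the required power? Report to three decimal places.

d ≈ 0.239

Required noncentrality: δ = z_{0.05} + z_{0.10} = 1.645 + 1.282 = 2.926.
δ = d·√(n/2) ⇒ d = δ/√(n/2) = 2.926/√(299/2) = 0.2393.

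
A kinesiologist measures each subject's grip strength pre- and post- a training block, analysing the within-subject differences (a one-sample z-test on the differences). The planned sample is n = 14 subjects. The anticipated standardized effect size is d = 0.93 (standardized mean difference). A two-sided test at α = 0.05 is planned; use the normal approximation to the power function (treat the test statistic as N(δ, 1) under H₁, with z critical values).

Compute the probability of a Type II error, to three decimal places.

β ≈ 0.064

Noncentrality parameter: δ = d·√n = 0.93 × √14 = 3.4797
Two-sided α = 0.05 → critical value z_{0.025} = 1.960.
Power = Φ(δ − 1.960) + Φ(−δ − 1.960) = Φ(1.520) + Φ(-5.440) = 0.9357 + 0.0000 = 0.9357.
Type II error: β = 1 − power = 1 − 0.9357 = 0.0643.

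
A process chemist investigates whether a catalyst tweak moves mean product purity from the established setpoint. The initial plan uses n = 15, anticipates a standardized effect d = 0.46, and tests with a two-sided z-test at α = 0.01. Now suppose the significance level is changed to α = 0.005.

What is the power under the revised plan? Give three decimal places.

δ = d·√n = 0.46 × √15 = 1.7816 (unchanged). New critical value: z_{0.0025} = 2.807.
Revised power = Φ(δ − 2.807) + Φ(−δ − 2.807) = Φ(-1.025) + Φ(-4.589) = 0.1526 + 0.0000 = 0.1526.

Power ≈ 0.153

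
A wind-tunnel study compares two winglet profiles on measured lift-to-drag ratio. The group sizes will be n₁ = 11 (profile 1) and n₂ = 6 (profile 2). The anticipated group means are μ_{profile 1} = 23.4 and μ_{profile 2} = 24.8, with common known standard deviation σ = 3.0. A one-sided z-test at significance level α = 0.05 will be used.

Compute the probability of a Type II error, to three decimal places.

β ≈ 0.766

Standardized effect: d = |μ_{profile 1} − μ_{profile 2}| / σ = |23.4 − 24.8| / 3.0 = 0.4667
Noncentrality parameter: δ = d / √(1/n₁ + 1/n₂) = 0.4667 / √(1/11 + 1/6) = 0.9195
One-sided α = 0.05 → critical value z_{0.05} = 1.645.
Power = P(Z > 1.645 − δ) = Φ(-0.725) = 0.2341.
Type II error: β = 1 − power = 1 − 0.2341 = 0.7659.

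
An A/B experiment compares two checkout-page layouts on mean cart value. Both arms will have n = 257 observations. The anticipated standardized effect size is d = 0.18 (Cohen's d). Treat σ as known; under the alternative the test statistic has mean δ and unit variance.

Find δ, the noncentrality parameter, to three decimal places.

The noncentrality parameter scales effect size by the design's sample-size factor: δ = d·√(n/2) = 0.18 × √(257/2) = 2.0404

δ ≈ 2.040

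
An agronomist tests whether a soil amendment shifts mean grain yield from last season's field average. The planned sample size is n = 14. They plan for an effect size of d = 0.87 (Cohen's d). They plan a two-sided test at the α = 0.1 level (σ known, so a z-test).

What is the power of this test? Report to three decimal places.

Power ≈ 0.946

Noncentrality parameter: δ = d·√n = 0.87 × √14 = 3.2552
Two-sided α = 0.1 → critical value z_{0.05} = 1.645.
Power = Φ(δ − 1.645) + Φ(−δ − 1.645) = Φ(1.610) + Φ(-4.900) = 0.9463 + 0.0000 = 0.9463.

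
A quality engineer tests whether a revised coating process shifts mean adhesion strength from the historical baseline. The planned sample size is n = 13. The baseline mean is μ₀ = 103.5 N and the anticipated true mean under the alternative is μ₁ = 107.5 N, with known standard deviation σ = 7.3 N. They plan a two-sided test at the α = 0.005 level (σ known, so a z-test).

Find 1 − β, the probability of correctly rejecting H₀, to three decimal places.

Power ≈ 0.203

Standardized effect: d = |μ₁ − μ₀| / σ = |107.5 − 103.5| / 7.3 = 0.5479
Noncentrality parameter: δ = d·√n = 0.5479 × √13 = 1.9756
Two-sided α = 0.005 → critical value z_{0.0025} = 2.807.
Power = Φ(δ − 2.807) + Φ(−δ − 2.807) = Φ(-0.831) + Φ(-4.783) = 0.2029 + 0.0000 = 0.2029.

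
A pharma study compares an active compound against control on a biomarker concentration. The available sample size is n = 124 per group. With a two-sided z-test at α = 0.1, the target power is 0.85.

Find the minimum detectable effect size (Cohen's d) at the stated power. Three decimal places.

d ≈ 0.341

Required noncentrality: δ = z_{0.05} + z_{0.15} = 1.645 + 1.036 = 2.681.
(Lower-tail contribution to power is negligible for δ > 0.)
δ = d·√(n/2) ⇒ d = δ/√(n/2) = 2.681/√(124/2) = 0.3405.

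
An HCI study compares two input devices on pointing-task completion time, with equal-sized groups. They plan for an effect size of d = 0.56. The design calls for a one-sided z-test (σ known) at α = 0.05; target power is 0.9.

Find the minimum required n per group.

n = 55 per group

For power 0.9 need Φ(δ − z_{0.05}) = 0.9, so δ = z_{0.05} + z_{0.10} = 1.645 + 1.282 = 2.926.
δ = d·√(n/2) ⇒ n = 2(δ/d)² = 2 × (2.926 / 0.56)² = 54.62.
Round up to the next whole unit.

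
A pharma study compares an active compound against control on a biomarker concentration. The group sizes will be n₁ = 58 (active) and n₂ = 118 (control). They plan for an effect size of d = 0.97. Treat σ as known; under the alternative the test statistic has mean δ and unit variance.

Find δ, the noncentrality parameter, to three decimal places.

δ ≈ 6.049

The noncentrality parameter scales effect size by the design's sample-size factor: δ = d / √(1/n₁ + 1/n₂) = 0.97 / √(1/58 + 1/118) = 6.0488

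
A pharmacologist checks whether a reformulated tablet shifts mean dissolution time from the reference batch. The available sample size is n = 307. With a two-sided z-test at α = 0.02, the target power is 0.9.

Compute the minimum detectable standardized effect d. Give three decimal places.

Need Φ(δ − 2.326) = 0.9, so δ = 2.326 + 1.282 = 3.608.
(The second rejection-region term Φ(−δ − z_{α/2}) is negligible and dropped.)
δ = d·√n ⇒ d = δ/√n = 3.608/√307 = 0.2059.

d ≈ 0.206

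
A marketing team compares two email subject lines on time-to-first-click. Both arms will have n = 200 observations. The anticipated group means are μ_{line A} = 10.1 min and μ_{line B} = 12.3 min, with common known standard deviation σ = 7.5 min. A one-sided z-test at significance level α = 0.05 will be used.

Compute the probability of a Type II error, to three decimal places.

Standardized effect: d = |μ_{line A} − μ_{line B}| / σ = |10.1 − 12.3| / 7.5 = 0.2933
Noncentrality parameter: δ = d·√(n/2) = 0.2933 × √(200/2) = 2.9333
Critical value for a one-sided test at α = 0.05: z_α = 1.645.
Power = Φ(δ − 1.645) = Φ(1.288) = 0.9012.
Type II error: β = 1 − power = 1 − 0.9012 = 0.0988.

β ≈ 0.099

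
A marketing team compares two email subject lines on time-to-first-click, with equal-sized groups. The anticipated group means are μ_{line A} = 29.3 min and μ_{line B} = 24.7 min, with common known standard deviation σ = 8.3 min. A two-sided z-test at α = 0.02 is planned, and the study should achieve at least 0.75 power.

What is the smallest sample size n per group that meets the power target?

Standardized effect: d = |μ_{line A} − μ_{line B}| / σ = |29.3 − 24.7| / 8.3 = 0.5542
For power 0.75 need Φ(δ − z_{0.01}) = 0.75, so δ = z_{0.01} + z_{0.25} = 2.326 + 0.674 = 3.001.
(For δ > 0 the lower-tail rejection region contributes negligibly to power, so the one-term inversion is standard.)
δ = d·√(n/2) ⇒ n = 2(δ/d)² = 2 × (3.001 / 0.5542)² = 58.63.
Rounding up, n = 59 per group.

n = 59 per group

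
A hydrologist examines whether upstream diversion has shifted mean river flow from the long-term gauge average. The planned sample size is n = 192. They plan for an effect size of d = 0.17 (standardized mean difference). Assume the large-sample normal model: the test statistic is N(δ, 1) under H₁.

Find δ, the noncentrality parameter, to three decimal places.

The noncentrality parameter scales effect size by the design's sample-size factor: δ = d·√n = 0.17 × √192 = 2.3556

δ ≈ 2.356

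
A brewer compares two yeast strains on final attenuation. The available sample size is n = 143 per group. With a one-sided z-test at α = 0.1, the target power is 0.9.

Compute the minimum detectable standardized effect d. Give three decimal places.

d ≈ 0.303

Need Φ(δ − 1.282) = 0.9, so δ = 1.282 + 1.282 = 2.563.
δ = d·√(n/2) ⇒ d = δ/√(n/2) = 2.563/√(143/2) = 0.3031.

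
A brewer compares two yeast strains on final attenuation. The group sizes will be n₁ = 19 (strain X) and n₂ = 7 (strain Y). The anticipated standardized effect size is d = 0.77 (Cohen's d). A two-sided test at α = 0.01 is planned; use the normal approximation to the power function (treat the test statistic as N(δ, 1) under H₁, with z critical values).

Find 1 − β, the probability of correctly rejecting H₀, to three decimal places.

Noncentrality parameter: δ = d / √(1/n₁ + 1/n₂) = 0.77 / √(1/19 + 1/7) = 1.7415
Critical value for a two-sided test at α = 0.01: z_{α/2} = 2.576.
Power = Φ(δ − 2.576) + Φ(−δ − 2.576) = Φ(-0.834) + Φ(-4.317) = 0.2021 + 0.0000 = 0.2021.

Power ≈ 0.202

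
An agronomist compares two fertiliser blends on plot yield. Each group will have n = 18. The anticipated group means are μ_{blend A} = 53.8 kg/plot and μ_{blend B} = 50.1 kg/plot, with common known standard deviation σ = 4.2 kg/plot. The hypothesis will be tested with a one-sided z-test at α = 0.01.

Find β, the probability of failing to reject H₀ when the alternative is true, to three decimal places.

β ≈ 0.376

Standardized effect: d = |μ_{blend A} − μ_{blend B}| / σ = |53.8 − 50.1| / 4.2 = 0.8810
Noncentrality parameter: δ = d·√(n/2) = 0.8810 × √(18/2) = 2.6429
One-sided α = 0.01 → critical value z_{0.01} = 2.326.
Power = Φ(δ − 2.326) = Φ(0.317) = 0.6242.
Type II error: β = 1 − power = 1 − 0.6242 = 0.3758.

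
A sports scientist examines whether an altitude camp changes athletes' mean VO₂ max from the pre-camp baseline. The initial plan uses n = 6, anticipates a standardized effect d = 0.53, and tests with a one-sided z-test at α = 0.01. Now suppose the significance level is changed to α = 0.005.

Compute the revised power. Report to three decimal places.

Power ≈ 0.101

δ = d·√n = 0.53 × √6 = 1.2982 (unchanged). New critical value: z_{0.005} = 2.576.
Revised power = Φ(δ − 2.576) = Φ(-1.278) = 0.1007.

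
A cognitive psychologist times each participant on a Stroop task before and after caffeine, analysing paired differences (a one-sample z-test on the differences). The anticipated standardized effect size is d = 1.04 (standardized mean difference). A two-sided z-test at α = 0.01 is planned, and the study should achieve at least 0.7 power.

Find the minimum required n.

n = 9

For power 0.7 need Φ(δ − z_{0.005}) = 0.7, so δ = z_{0.005} + z_{0.30} = 2.576 + 0.524 = 3.100.
(For δ > 0 the lower-tail rejection region contributes negligibly to power, so the one-term inversion is standard.)
δ = d·√n ⇒ n = (δ/d)² = (3.100 / 1.04)² = 8.89.
Round up to the next whole unit.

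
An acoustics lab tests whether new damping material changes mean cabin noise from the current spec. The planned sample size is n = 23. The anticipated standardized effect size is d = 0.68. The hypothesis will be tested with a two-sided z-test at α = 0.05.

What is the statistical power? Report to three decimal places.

Noncentrality parameter: δ = d·√n = 0.68 × √23 = 3.2612
Critical value for a two-sided test at α = 0.05: z_{α/2} = 1.960.
Power = Φ(δ − 1.960) + Φ(−δ − 1.960) = Φ(1.301) + Φ(-5.221) = 0.9034 + 0.0000 = 0.9034.

Power ≈ 0.903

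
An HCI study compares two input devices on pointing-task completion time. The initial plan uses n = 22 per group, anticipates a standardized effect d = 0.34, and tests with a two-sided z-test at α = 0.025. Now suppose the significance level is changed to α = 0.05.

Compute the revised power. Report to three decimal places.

Power ≈ 0.204

δ = d·√(n/2) = 0.34 × √(22/2) = 1.1277 (unchanged). New critical value: z_{0.025} = 1.960.
Revised power = Φ(δ − 1.960) + Φ(−δ − 1.960) = Φ(-0.832) + Φ(-3.088) = 0.2026 + 0.0010 = 0.2036.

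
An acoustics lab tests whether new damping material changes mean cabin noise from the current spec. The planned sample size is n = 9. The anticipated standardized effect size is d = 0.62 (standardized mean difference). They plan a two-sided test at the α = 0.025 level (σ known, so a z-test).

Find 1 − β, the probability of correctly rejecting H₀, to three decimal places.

Power ≈ 0.351

Noncentrality parameter: δ = d·√n = 0.62 × √9 = 1.8600
Two-sided α = 0.025 → critical value z_{0.0125} = 2.241.
Power = Φ(δ − 2.241) + Φ(−δ − 2.241) = Φ(-0.381) + Φ(-4.101) = 0.3515 + 0.0000 = 0.3515.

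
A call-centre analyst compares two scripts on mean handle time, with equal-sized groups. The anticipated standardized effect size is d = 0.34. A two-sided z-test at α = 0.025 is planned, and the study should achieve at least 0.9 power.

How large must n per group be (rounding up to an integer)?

n = 215 per group

Set Φ(δ − 2.241) = 0.9; then δ − 2.241 = Φ⁻¹(0.9) = 1.282, giving δ = 3.523.
(Ignoring the negligible lower-tail rejection probability gives the usual closed-form inversion.)
δ = d·√(n/2) ⇒ n = 2(δ/d)² = 2 × (3.523 / 0.34)² = 214.73.
Round up to the next whole unit.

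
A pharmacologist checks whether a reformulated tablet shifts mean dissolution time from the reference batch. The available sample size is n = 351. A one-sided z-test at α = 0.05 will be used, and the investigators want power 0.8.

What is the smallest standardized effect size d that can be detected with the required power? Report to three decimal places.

Required noncentrality: δ = z_{0.05} + z_{0.20} = 1.645 + 0.842 = 2.486.
δ = d·√n ⇒ d = δ/√n = 2.486/√351 = 0.1327.

d ≈ 0.133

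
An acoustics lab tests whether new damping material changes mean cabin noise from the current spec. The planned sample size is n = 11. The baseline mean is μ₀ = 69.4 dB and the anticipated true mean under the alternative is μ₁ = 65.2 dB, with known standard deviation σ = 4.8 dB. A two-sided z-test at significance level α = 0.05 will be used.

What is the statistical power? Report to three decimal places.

Power ≈ 0.827

Standardized effect: d = |μ₁ − μ₀| / σ = |65.2 − 69.4| / 4.8 = 0.8750
Noncentrality parameter: δ = d·√n = 0.8750 × √11 = 2.9020
Critical value for a two-sided test at α = 0.05: z_{α/2} = 1.960.
Power = Φ(δ − 1.960) + Φ(−δ − 1.960) = Φ(0.942) + Φ(-4.862) = 0.8269 + 0.0000 = 0.8269.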